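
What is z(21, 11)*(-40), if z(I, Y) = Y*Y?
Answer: -4840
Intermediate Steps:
z(I, Y) = Y²
z(21, 11)*(-40) = 11²*(-40) = 121*(-40) = -4840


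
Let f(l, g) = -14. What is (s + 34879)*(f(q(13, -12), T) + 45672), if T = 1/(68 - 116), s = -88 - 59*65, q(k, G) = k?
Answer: 1413389048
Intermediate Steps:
s = -3923 (s = -88 - 3835 = -3923)
T = -1/48 (T = 1/(-48) = -1/48 ≈ -0.020833)
(s + 34879)*(f(q(13, -12), T) + 45672) = (-3923 + 34879)*(-14 + 45672) = 30956*45658 = 1413389048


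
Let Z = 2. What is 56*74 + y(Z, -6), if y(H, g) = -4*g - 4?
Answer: 4164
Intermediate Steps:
y(H, g) = -4 - 4*g
56*74 + y(Z, -6) = 56*74 + (-4 - 4*(-6)) = 4144 + (-4 + 24) = 4144 + 20 = 4164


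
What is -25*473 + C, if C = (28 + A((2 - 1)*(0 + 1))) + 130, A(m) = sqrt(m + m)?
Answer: -11667 + sqrt(2) ≈ -11666.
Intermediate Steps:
A(m) = sqrt(2)*sqrt(m) (A(m) = sqrt(2*m) = sqrt(2)*sqrt(m))
C = 158 + sqrt(2) (C = (28 + sqrt(2)*sqrt((2 - 1)*(0 + 1))) + 130 = (28 + sqrt(2)*sqrt(1*1)) + 130 = (28 + sqrt(2)*sqrt(1)) + 130 = (28 + sqrt(2)*1) + 130 = (28 + sqrt(2)) + 130 = 158 + sqrt(2) ≈ 159.41)
-25*473 + C = -25*473 + (158 + sqrt(2)) = -11825 + (158 + sqrt(2)) = -11667 + sqrt(2)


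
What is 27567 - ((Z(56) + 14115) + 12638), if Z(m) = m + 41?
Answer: 717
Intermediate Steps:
Z(m) = 41 + m
27567 - ((Z(56) + 14115) + 12638) = 27567 - (((41 + 56) + 14115) + 12638) = 27567 - ((97 + 14115) + 12638) = 27567 - (14212 + 12638) = 27567 - 1*26850 = 27567 - 26850 = 717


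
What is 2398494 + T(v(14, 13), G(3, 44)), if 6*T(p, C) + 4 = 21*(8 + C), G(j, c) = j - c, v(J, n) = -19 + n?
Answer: 14390267/6 ≈ 2.3984e+6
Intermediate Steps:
T(p, C) = 82/3 + 7*C/2 (T(p, C) = -⅔ + (21*(8 + C))/6 = -⅔ + (168 + 21*C)/6 = -⅔ + (28 + 7*C/2) = 82/3 + 7*C/2)
2398494 + T(v(14, 13), G(3, 44)) = 2398494 + (82/3 + 7*(3 - 1*44)/2) = 2398494 + (82/3 + 7*(3 - 44)/2) = 2398494 + (82/3 + (7/2)*(-41)) = 2398494 + (82/3 - 287/2) = 2398494 - 697/6 = 14390267/6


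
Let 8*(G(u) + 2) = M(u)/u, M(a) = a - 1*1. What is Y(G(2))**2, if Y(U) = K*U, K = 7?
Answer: 47089/256 ≈ 183.94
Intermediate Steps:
M(a) = -1 + a (M(a) = a - 1 = -1 + a)
G(u) = -2 + (-1 + u)/(8*u) (G(u) = -2 + ((-1 + u)/u)/8 = -2 + (-1 + u)/(8*u))
Y(U) = 7*U
Y(G(2))**2 = (7*((1/8)*(-1 - 15*2)/2))**2 = (7*((1/8)*(1/2)*(-1 - 30)))**2 = (7*((1/8)*(1/2)*(-31)))**2 = (7*(-31/16))**2 = (-217/16)**2 = 47089/256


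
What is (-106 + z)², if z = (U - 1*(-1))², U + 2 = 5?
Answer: 8100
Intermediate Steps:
U = 3 (U = -2 + 5 = 3)
z = 16 (z = (3 - 1*(-1))² = (3 + 1)² = 4² = 16)
(-106 + z)² = (-106 + 16)² = (-90)² = 8100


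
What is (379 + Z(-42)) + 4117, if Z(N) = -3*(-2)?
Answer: 4502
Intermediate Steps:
Z(N) = 6
(379 + Z(-42)) + 4117 = (379 + 6) + 4117 = 385 + 4117 = 4502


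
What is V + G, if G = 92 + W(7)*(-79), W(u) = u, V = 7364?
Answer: 6903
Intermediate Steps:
G = -461 (G = 92 + 7*(-79) = 92 - 553 = -461)
V + G = 7364 - 461 = 6903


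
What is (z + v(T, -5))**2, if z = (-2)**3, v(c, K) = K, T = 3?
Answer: 169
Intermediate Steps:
z = -8
(z + v(T, -5))**2 = (-8 - 5)**2 = (-13)**2 = 169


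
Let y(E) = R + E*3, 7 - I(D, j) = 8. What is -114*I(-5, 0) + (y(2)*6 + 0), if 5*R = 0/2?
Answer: 150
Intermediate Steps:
R = 0 (R = (0/2)/5 = (0*(½))/5 = (⅕)*0 = 0)
I(D, j) = -1 (I(D, j) = 7 - 1*8 = 7 - 8 = -1)
y(E) = 3*E (y(E) = 0 + E*3 = 0 + 3*E = 3*E)
-114*I(-5, 0) + (y(2)*6 + 0) = -114*(-1) + ((3*2)*6 + 0) = 114 + (6*6 + 0) = 114 + (36 + 0) = 114 + 36 = 150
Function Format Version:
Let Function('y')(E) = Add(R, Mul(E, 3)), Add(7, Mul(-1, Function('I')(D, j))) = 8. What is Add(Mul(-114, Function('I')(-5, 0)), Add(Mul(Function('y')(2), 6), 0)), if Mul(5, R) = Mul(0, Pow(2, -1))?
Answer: 150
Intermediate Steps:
R = 0 (R = Mul(Rational(1, 5), Mul(0, Pow(2, -1))) = Mul(Rational(1, 5), Mul(0, Rational(1, 2))) = Mul(Rational(1, 5), 0) = 0)
Function('I')(D, j) = -1 (Function('I')(D, j) = Add(7, Mul(-1, 8)) = Add(7, -8) = -1)
Function('y')(E) = Mul(3, E) (Function('y')(E) = Add(0, Mul(E, 3)) = Add(0, Mul(3, E)) = Mul(3, E))
Add(Mul(-114, Function('I')(-5, 0)), Add(Mul(Function('y')(2), 6), 0)) = Add(Mul(-114, -1), Add(Mul(Mul(3, 2), 6), 0)) = Add(114, Add(Mul(6, 6), 0)) = Add(114, Add(36, 0)) = Add(114, 36) = 150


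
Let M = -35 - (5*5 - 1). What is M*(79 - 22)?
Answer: -3363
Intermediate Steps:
M = -59 (M = -35 - (25 - 1) = -35 - 1*24 = -35 - 24 = -59)
M*(79 - 22) = -59*(79 - 22) = -59*57 = -3363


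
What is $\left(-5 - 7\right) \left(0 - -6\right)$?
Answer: $-72$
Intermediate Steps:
$\left(-5 - 7\right) \left(0 - -6\right) = - 12 \left(0 + 6\right) = \left(-12\right) 6 = -72$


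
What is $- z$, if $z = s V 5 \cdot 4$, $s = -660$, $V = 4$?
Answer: $52800$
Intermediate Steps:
$z = -52800$ ($z = - 660 \cdot 4 \cdot 5 \cdot 4 = - 660 \cdot 20 \cdot 4 = \left(-660\right) 80 = -52800$)
$- z = \left(-1\right) \left(-52800\right) = 52800$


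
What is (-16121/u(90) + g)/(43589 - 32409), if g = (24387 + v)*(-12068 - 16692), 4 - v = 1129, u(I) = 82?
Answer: -54859255961/916760 ≈ -59840.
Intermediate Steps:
v = -1125 (v = 4 - 1*1129 = 4 - 1129 = -1125)
g = -669015120 (g = (24387 - 1125)*(-12068 - 16692) = 23262*(-28760) = -669015120)
(-16121/u(90) + g)/(43589 - 32409) = (-16121/82 - 669015120)/(43589 - 32409) = (-16121*1/82 - 669015120)/11180 = (-16121/82 - 669015120)*(1/11180) = -54859255961/82*1/11180 = -54859255961/916760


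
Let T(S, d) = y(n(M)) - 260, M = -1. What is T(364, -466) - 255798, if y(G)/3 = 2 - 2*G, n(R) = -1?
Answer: -256046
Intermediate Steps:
y(G) = 6 - 6*G (y(G) = 3*(2 - 2*G) = 6 - 6*G)
T(S, d) = -248 (T(S, d) = (6 - 6*(-1)) - 260 = (6 + 6) - 260 = 12 - 260 = -248)
T(364, -466) - 255798 = -248 - 255798 = -256046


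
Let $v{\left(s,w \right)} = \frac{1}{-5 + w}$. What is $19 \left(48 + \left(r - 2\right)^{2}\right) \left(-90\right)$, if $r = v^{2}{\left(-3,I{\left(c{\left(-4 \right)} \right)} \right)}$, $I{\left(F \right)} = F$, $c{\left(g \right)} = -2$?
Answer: $- \frac{213163470}{2401} \approx -88781.0$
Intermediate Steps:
$r = \frac{1}{49}$ ($r = \left(\frac{1}{-5 - 2}\right)^{2} = \left(\frac{1}{-7}\right)^{2} = \left(- \frac{1}{7}\right)^{2} = \frac{1}{49} \approx 0.020408$)
$19 \left(48 + \left(r - 2\right)^{2}\right) \left(-90\right) = 19 \left(48 + \left(\frac{1}{49} - 2\right)^{2}\right) \left(-90\right) = 19 \left(48 + \left(- \frac{97}{49}\right)^{2}\right) \left(-90\right) = 19 \left(48 + \frac{9409}{2401}\right) \left(-90\right) = 19 \cdot \frac{124657}{2401} \left(-90\right) = \frac{2368483}{2401} \left(-90\right) = - \frac{213163470}{2401}$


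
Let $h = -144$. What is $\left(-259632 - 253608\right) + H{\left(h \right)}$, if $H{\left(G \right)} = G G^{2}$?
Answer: $-3499224$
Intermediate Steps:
$H{\left(G \right)} = G^{3}$
$\left(-259632 - 253608\right) + H{\left(h \right)} = \left(-259632 - 253608\right) + \left(-144\right)^{3} = -513240 - 2985984 = -3499224$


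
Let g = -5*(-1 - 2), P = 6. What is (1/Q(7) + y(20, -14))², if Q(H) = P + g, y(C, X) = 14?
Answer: 87025/441 ≈ 197.34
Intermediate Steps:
g = 15 (g = -5*(-3) = 15)
Q(H) = 21 (Q(H) = 6 + 15 = 21)
(1/Q(7) + y(20, -14))² = (1/21 + 14)² = (295/21)² = 87025/441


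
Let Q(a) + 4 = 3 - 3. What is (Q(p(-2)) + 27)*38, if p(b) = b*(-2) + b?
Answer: 874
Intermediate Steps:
p(b) = -b (p(b) = -2*b + b = -b)
Q(a) = -4 (Q(a) = -4 + (3 - 3) = -4 + 0 = -4)
(Q(p(-2)) + 27)*38 = (-4 + 27)*38 = 23*38 = 874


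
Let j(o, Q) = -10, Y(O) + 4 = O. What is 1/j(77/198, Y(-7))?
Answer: -⅒ ≈ -0.10000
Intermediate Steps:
Y(O) = -4 + O
1/j(77/198, Y(-7)) = 1/(-10) = -⅒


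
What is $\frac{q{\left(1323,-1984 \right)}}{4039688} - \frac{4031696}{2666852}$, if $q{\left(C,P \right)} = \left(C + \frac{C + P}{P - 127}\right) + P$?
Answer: $- \frac{4298142689424131}{2842791349601692} \approx -1.5119$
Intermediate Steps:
$q{\left(C,P \right)} = C + P + \frac{C + P}{-127 + P}$ ($q{\left(C,P \right)} = \left(C + \frac{C + P}{-127 + P}\right) + P = C + P + \frac{C + P}{-127 + P}$)
$\frac{q{\left(1323,-1984 \right)}}{4039688} - \frac{4031696}{2666852} = \frac{\frac{1}{-127 - 1984} \left(\left(-1984\right)^{2} - 166698 - -249984 + 1323 \left(-1984\right)\right)}{4039688} - \frac{4031696}{2666852} = \frac{3936256 - 166698 + 249984 - 2624832}{-2111} \cdot \frac{1}{4039688} - \frac{1007924}{666713} = \left(- \frac{1}{2111}\right) 1394710 \cdot \frac{1}{4039688} - \frac{1007924}{666713} = \left(- \frac{1394710}{2111}\right) \frac{1}{4039688} - \frac{1007924}{666713} = - \frac{697355}{4263890684} - \frac{1007924}{666713} = - \frac{4298142689424131}{2842791349601692}$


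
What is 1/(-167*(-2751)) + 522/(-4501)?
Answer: -34258739/295405131 ≈ -0.11597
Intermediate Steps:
1/(-167*(-2751)) + 522/(-4501) = -1/167*(-1/2751) + 522*(-1/4501) = 1/459417 - 522/4501 = -34258739/295405131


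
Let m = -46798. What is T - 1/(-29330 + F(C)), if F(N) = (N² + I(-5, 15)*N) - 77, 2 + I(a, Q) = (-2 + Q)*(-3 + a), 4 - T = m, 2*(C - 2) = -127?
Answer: 3576749250/76423 ≈ 46802.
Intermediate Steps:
C = -123/2 (C = 2 + (½)*(-127) = 2 - 127/2 = -123/2 ≈ -61.500)
T = 46802 (T = 4 - 1*(-46798) = 4 + 46798 = 46802)
I(a, Q) = -2 + (-3 + a)*(-2 + Q) (I(a, Q) = -2 + (-2 + Q)*(-3 + a) = -2 + (-3 + a)*(-2 + Q))
F(N) = -77 + N² - 106*N (F(N) = (N² + (4 - 3*15 - 2*(-5) + 15*(-5))*N) - 77 = (N² + (4 - 45 + 10 - 75)*N) - 77 = (N² - 106*N) - 77 = -77 + N² - 106*N)
T - 1/(-29330 + F(C)) = 46802 - 1/(-29330 + (-77 + (-123/2)² - 106*(-123/2))) = 46802 - 1/(-29330 + (-77 + 15129/4 + 6519)) = 46802 - 1/(-29330 + 40897/4) = 46802 - 1/(-76423/4) = 46802 - 1*(-4/76423) = 46802 + 4/76423 = 3576749250/76423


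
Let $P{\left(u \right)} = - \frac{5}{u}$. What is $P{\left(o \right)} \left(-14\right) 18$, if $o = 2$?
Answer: $630$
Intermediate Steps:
$P{\left(o \right)} \left(-14\right) 18 = - \frac{5}{2} \left(-14\right) 18 = \left(-5\right) \frac{1}{2} \left(-14\right) 18 = \left(- \frac{5}{2}\right) \left(-14\right) 18 = 35 \cdot 18 = 630$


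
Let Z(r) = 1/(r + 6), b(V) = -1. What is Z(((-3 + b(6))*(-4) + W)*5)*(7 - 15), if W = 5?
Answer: -8/111 ≈ -0.072072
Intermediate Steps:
Z(r) = 1/(6 + r)
Z(((-3 + b(6))*(-4) + W)*5)*(7 - 15) = (7 - 15)/(6 + ((-3 - 1)*(-4) + 5)*5) = -8/(6 + (-4*(-4) + 5)*5) = -8/(6 + (16 + 5)*5) = -8/(6 + 21*5) = -8/(6 + 105) = -8/111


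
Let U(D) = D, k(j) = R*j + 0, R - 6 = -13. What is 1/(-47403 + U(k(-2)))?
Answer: -1/47389 ≈ -2.1102e-5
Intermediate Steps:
R = -7 (R = 6 - 13 = -7)
k(j) = -7*j (k(j) = -7*j + 0 = -7*j)
1/(-47403 + U(k(-2))) = 1/(-47403 - 7*(-2)) = 1/(-47403 + 14) = 1/(-47389) = -1/47389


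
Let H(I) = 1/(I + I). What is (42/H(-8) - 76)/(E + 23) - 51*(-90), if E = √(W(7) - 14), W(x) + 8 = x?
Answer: 36467/8 + 11*I*√15/8 ≈ 4558.4 + 5.3254*I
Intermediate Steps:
H(I) = 1/(2*I)
W(x) = -8 + x
E = I*√15 (E = √((-8 + 7) - 14) = √(-1 - 14) = √(-15) = I*√15 ≈ 3.873*I)
(42/H(-8) - 76)/(E + 23) - 51*(-90) = (42/(((½)/(-8))) - 76)/(I*√15 + 23) - 51*(-90) = (42/(((½)*(-⅛))) - 76)/(23 + I*√15) + 4590 = (42/(-1/16) - 76)/(23 + I*√15) + 4590 = (42*(-16) - 76)/(23 + I*√15) + 4590 = (-672 - 76)/(23 + I*√15) + 4590 = -748/(23 + I*√15) + 4590 = 4590 - 748/(23 + I*√15)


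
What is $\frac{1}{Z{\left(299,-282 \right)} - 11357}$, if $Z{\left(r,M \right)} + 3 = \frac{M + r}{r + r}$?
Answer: $- \frac{598}{6793263} \approx -8.8028 \cdot 10^{-5}$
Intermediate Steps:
$Z{\left(r,M \right)} = -3 + \frac{M + r}{2 r}$ ($Z{\left(r,M \right)} = -3 + \frac{M + r}{r + r} = -3 + \frac{M + r}{2 r}$)
$\frac{1}{Z{\left(299,-282 \right)} - 11357} = \frac{1}{\frac{-282 - 1495}{2 \cdot 299} - 11357} = \frac{1}{\frac{1}{2} \cdot \frac{1}{299} \left(-282 - 1495\right) - 11357} = \frac{1}{\frac{1}{2} \cdot \frac{1}{299} \left(-1777\right) - 11357} = \frac{1}{- \frac{1777}{598} - 11357} = \frac{1}{- \frac{6793263}{598}} = - \frac{598}{6793263}$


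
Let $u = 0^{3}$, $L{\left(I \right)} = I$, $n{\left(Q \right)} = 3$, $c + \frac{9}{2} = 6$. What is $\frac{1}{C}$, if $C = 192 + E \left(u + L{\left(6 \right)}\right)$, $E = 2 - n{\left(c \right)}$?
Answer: $\frac{1}{186} \approx 0.0053763$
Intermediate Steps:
$c = \frac{3}{2}$ ($c = - \frac{9}{2} + 6 = \frac{3}{2} \approx 1.5$)
$E = -1$ ($E = 2 - 3 = -1$)
$u = 0$
$C = 186$ ($C = 192 - \left(0 + 6\right) = 192 - 6 = 186$)
$\frac{1}{C} = \frac{1}{186}$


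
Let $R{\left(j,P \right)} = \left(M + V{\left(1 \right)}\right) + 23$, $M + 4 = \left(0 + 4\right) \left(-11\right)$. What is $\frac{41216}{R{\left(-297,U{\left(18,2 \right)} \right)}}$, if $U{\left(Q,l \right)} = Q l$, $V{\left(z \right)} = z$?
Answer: $- \frac{5152}{3} \approx -1717.3$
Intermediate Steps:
$M = -48$ ($M = -4 + \left(0 + 4\right) \left(-11\right) = -4 + 4 \left(-11\right) = -4 - 44 = -48$)
$R{\left(j,P \right)} = -24$ ($R{\left(j,P \right)} = \left(-48 + 1\right) + 23 = -47 + 23 = -24$)
$\frac{41216}{R{\left(-297,U{\left(18,2 \right)} \right)}} = \frac{41216}{-24} = 41216 \left(- \frac{1}{24}\right) = - \frac{5152}{3}$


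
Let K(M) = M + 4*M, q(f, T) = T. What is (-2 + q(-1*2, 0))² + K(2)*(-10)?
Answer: -96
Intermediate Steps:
K(M) = 5*M
(-2 + q(-1*2, 0))² + K(2)*(-10) = (-2 + 0)² + (5*2)*(-10) = (-2)² + 10*(-10) = 4 - 100 = -96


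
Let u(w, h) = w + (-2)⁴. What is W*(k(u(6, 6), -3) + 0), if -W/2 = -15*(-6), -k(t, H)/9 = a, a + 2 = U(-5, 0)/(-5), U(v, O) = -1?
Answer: -2916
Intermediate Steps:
u(w, h) = 16 + w (u(w, h) = w + 16 = 16 + w)
a = -9/5 (a = -2 - 1/(-5) = -2 - 1*(-⅕) = -2 + ⅕ = -9/5 ≈ -1.8000)
k(t, H) = 81/5 (k(t, H) = -9*(-9/5) = 81/5)
W = -180 (W = -(-30)*(-6) = -2*90 = -180)
W*(k(u(6, 6), -3) + 0) = -180*(81/5 + 0) = -180*81/5 = -2916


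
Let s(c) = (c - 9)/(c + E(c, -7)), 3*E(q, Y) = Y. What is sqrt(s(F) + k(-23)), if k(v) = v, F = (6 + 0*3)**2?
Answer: I*sqrt(226442)/101 ≈ 4.7115*I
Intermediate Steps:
E(q, Y) = Y/3
F = 36 (F = (6 + 0)**2 = 6**2 = 36)
s(c) = (-9 + c)/(-7/3 + c) (s(c) = (c - 9)/(c + (1/3)*(-7)) = (-9 + c)/(c - 7/3) = (-9 + c)/(-7/3 + c))
sqrt(s(F) + k(-23)) = sqrt(3*(-9 + 36)/(-7 + 3*36) - 23) = sqrt(3*27/(-7 + 108) - 23) = sqrt(3*27/101 - 23) = sqrt(3*(1/101)*27 - 23) = sqrt(81/101 - 23) = sqrt(-2242/101) = I*sqrt(226442)/101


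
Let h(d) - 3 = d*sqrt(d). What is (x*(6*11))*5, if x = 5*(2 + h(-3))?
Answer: 8250 - 4950*I*sqrt(3) ≈ 8250.0 - 8573.7*I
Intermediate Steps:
h(d) = 3 + d**(3/2) (h(d) = 3 + d*sqrt(d) = 3 + d**(3/2))
x = 25 - 15*I*sqrt(3) (x = 5*(2 + (3 + (-3)**(3/2))) = 5*(2 + (3 - 3*I*sqrt(3))) = 5*(5 - 3*I*sqrt(3)) = 25 - 15*I*sqrt(3) ≈ 25.0 - 25.981*I)
(x*(6*11))*5 = ((25 - 15*I*sqrt(3))*(6*11))*5 = ((25 - 15*I*sqrt(3))*66)*5 = (1650 - 990*I*sqrt(3))*5 = 8250 - 4950*I*sqrt(3)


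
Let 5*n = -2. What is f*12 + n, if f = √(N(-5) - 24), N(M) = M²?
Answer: 58/5 ≈ 11.600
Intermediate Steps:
n = -⅖ (n = (⅕)*(-2) = -⅖ ≈ -0.40000)
f = 1 (f = √((-5)² - 24) = √(25 - 24) = √1 = 1)
f*12 + n = 1*12 - ⅖ = 12 - ⅖ = 58/5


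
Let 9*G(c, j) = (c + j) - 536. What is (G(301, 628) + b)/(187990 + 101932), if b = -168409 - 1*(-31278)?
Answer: -205631/434883 ≈ -0.47284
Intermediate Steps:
G(c, j) = -536/9 + c/9 + j/9 (G(c, j) = ((c + j) - 536)/9 = (-536 + c + j)/9 = -536/9 + c/9 + j/9)
b = -137131 (b = -168409 + 31278 = -137131)
(G(301, 628) + b)/(187990 + 101932) = ((-536/9 + (1/9)*301 + (1/9)*628) - 137131)/(187990 + 101932) = ((-536/9 + 301/9 + 628/9) - 137131)/289922 = (131/3 - 137131)*(1/289922) = -411262/3*1/289922 = -205631/434883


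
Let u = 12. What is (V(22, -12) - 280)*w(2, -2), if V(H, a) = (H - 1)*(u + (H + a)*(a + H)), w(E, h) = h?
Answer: -4144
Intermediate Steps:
V(H, a) = (-1 + H)*(12 + (H + a)²) (V(H, a) = (H - 1)*(12 + (H + a)*(a + H)) = (-1 + H)*(12 + (H + a)*(H + a)) = (-1 + H)*(12 + (H + a)²))
(V(22, -12) - 280)*w(2, -2) = ((-12 - (22 - 12)² + 12*22 + 22*(22 - 12)²) - 280)*(-2) = ((-12 - 1*10² + 264 + 22*10²) - 280)*(-2) = ((-12 - 1*100 + 264 + 22*100) - 280)*(-2) = ((-12 - 100 + 264 + 2200) - 280)*(-2) = (2352 - 280)*(-2) = 2072*(-2) = -4144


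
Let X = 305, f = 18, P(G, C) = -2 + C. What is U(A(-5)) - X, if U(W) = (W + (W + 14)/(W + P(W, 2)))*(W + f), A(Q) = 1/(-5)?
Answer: -38419/25 ≈ -1536.8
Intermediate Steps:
A(Q) = -⅕
U(W) = (18 + W)*(W + (14 + W)/W) (U(W) = (W + (W + 14)/(W + (-2 + 2)))*(W + 18) = (W + (14 + W)/(W + 0))*(18 + W) = (W + (14 + W)/W)*(18 + W) = (18 + W)*(W + (14 + W)/W))
U(A(-5)) - X = (32 + (-⅕)² + 19*(-⅕) + 252/(-⅕)) - 1*305 = (32 + 1/25 - 19/5 + 252*(-5)) - 305 = (32 + 1/25 - 19/5 - 1260) - 305 = -30794/25 - 305 = -38419/25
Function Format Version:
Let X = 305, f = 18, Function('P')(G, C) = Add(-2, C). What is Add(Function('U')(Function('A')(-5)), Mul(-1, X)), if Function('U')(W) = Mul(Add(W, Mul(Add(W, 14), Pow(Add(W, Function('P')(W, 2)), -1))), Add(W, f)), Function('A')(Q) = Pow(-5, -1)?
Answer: Rational(-38419, 25) ≈ -1536.8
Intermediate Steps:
Function('A')(Q) = Rational(-1, 5)
Function('U')(W) = Mul(Add(18, W), Add(W, Mul(Pow(W, -1), Add(14, W)))) (Function('U')(W) = Mul(Add(W, Mul(Add(W, 14), Pow(Add(W, Add(-2, 2)), -1))), Add(W, 18)) = Mul(Add(W, Mul(Add(14, W), Pow(Add(W, 0), -1))), Add(18, W)) = Mul(Add(W, Mul(Add(14, W), Pow(W, -1))), Add(18, W)) = Mul(Add(W, Mul(Pow(W, -1), Add(14, W))), Add(18, W)) = Mul(Add(18, W), Add(W, Mul(Pow(W, -1), Add(14, W)))))
Add(Function('U')(Function('A')(-5)), Mul(-1, X)) = Add(Add(32, Pow(Rational(-1, 5), 2), Mul(19, Rational(-1, 5)), Mul(252, Pow(Rational(-1, 5), -1))), Mul(-1, 305)) = Add(Add(32, Rational(1, 25), Rational(-19, 5), Mul(252, -5)), -305) = Add(Add(32, Rational(1, 25), Rational(-19, 5), -1260), -305) = Add(Rational(-30794, 25), -305) = Rational(-38419, 25)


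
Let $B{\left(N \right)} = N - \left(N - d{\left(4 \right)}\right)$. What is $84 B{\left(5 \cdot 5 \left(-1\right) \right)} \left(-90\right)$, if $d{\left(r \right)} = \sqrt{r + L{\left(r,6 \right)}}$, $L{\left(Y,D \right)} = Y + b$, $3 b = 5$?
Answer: $- 2520 \sqrt{87} \approx -23505.0$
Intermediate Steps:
$b = \frac{5}{3}$ ($b = \frac{1}{3} \cdot 5 = \frac{5}{3} \approx 1.6667$)
$L{\left(Y,D \right)} = \frac{5}{3} + Y$ ($L{\left(Y,D \right)} = Y + \frac{5}{3} = \frac{5}{3} + Y$)
$d{\left(r \right)} = \sqrt{\frac{5}{3} + 2 r}$ ($d{\left(r \right)} = \sqrt{r + \left(\frac{5}{3} + r\right)} = \sqrt{\frac{5}{3} + 2 r}$)
$B{\left(N \right)} = \frac{\sqrt{87}}{3}$ ($B{\left(N \right)} = N - \left(N - \frac{\sqrt{15 + 18 \cdot 4}}{3}\right) = N - \left(N - \frac{\sqrt{15 + 72}}{3}\right) = N - \left(N - \frac{\sqrt{87}}{3}\right) = \frac{\sqrt{87}}{3}$)
$84 B{\left(5 \cdot 5 \left(-1\right) \right)} \left(-90\right) = 84 \frac{\sqrt{87}}{3} \left(-90\right) = 28 \sqrt{87} \left(-90\right) = - 2520 \sqrt{87}$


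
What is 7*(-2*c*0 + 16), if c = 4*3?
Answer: 112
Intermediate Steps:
c = 12
7*(-2*c*0 + 16) = 7*(-2*12*0 + 16) = 7*(-24*0 + 16) = 7*(0 + 16) = 7*16 = 112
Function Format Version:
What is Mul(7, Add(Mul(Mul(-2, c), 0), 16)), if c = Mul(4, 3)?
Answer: 112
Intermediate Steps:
c = 12
Mul(7, Add(Mul(Mul(-2, c), 0), 16)) = Mul(7, Add(Mul(Mul(-2, 12), 0), 16)) = Mul(7, Add(Mul(-24, 0), 16)) = Mul(7, Add(0, 16)) = Mul(7, 16) = 112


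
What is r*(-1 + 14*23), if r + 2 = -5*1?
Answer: -2247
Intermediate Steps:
r = -7 (r = -2 - 5*1 = -2 - 5 = -7)
r*(-1 + 14*23) = -7*(-1 + 14*23) = -7*(-1 + 322) = -7*321 = -2247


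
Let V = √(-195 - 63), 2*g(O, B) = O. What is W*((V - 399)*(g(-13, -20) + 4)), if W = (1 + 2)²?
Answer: 17955/2 - 45*I*√258/2 ≈ 8977.5 - 361.4*I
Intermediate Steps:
g(O, B) = O/2
V = I*√258 (V = √(-258) = I*√258 ≈ 16.062*I)
W = 9 (W = 3² = 9)
W*((V - 399)*(g(-13, -20) + 4)) = 9*((I*√258 - 399)*((½)*(-13) + 4)) = 9*((-399 + I*√258)*(-13/2 + 4)) = 9*((-399 + I*√258)*(-5/2)) = 9*(1995/2 - 5*I*√258/2) = 17955/2 - 45*I*√258/2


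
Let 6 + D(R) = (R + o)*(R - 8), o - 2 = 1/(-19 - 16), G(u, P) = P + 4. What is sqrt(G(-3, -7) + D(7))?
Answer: I*sqrt(22015)/35 ≈ 4.2393*I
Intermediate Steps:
G(u, P) = 4 + P
o = 69/35 (o = 2 + 1/(-19 - 16) = 2 + 1/(-35) = 2 - 1/35 = 69/35 ≈ 1.9714)
D(R) = -6 + (-8 + R)*(69/35 + R) (D(R) = -6 + (R + 69/35)*(R - 8) = -6 + (69/35 + R)*(-8 + R) = -6 + (-8 + R)*(69/35 + R))
sqrt(G(-3, -7) + D(7)) = sqrt((4 - 7) + (-762/35 + 7**2 - 211/35*7)) = sqrt(-3 + (-762/35 + 49 - 211/5)) = sqrt(-3 - 524/35) = sqrt(-629/35) = I*sqrt(22015)/35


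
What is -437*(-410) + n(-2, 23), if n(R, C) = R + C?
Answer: 179191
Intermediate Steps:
n(R, C) = C + R
-437*(-410) + n(-2, 23) = -437*(-410) + (23 - 2) = 179170 + 21 = 179191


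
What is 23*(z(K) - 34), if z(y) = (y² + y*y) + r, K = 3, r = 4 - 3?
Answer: -345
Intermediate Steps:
r = 1
z(y) = 1 + 2*y² (z(y) = (y² + y*y) + 1 = (y² + y²) + 1 = 2*y² + 1 = 1 + 2*y²)
23*(z(K) - 34) = 23*((1 + 2*3²) - 34) = 23*((1 + 2*9) - 34) = 23*((1 + 18) - 34) = 23*(19 - 34) = 23*(-15) = -345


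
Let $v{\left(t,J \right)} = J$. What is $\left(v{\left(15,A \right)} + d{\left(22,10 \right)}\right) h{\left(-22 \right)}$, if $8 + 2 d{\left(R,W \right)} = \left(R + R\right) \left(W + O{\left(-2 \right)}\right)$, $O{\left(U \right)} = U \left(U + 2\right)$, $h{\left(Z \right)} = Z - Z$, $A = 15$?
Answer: $0$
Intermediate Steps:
$h{\left(Z \right)} = 0$
$O{\left(U \right)} = U \left(2 + U\right)$
$d{\left(R,W \right)} = -4 + R W$ ($d{\left(R,W \right)} = -4 + \frac{\left(R + R\right) \left(W - 2 \left(2 - 2\right)\right)}{2} = -4 + \frac{2 R \left(W - 0\right)}{2} = -4 + \frac{2 R \left(W + 0\right)}{2} = -4 + \frac{2 R W}{2} = -4 + R W$)
$\left(v{\left(15,A \right)} + d{\left(22,10 \right)}\right) h{\left(-22 \right)} = \left(15 + \left(-4 + 22 \cdot 10\right)\right) 0 = \left(15 + \left(-4 + 220\right)\right) 0 = \left(15 + 216\right) 0 = 231 \cdot 0 = 0$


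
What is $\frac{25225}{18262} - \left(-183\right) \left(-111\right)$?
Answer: $- \frac{370930781}{18262} \approx -20312.0$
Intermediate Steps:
$\frac{25225}{18262} - \left(-183\right) \left(-111\right) = 25225 \cdot \frac{1}{18262} - 20313 = \frac{25225}{18262} - 20313 = - \frac{370930781}{18262}$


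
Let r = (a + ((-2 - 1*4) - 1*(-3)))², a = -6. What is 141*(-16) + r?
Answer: -2175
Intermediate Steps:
r = 81 (r = (-6 + ((-2 - 1*4) - 1*(-3)))² = (-6 + ((-2 - 4) + 3))² = (-6 + (-6 + 3))² = (-6 - 3)² = (-9)² = 81)
141*(-16) + r = 141*(-16) + 81 = -2256 + 81 = -2175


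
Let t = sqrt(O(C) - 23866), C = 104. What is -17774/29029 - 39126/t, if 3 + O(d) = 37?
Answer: -17774/29029 + 6521*I*sqrt(662)/662 ≈ -0.61228 + 253.45*I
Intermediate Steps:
O(d) = 34 (O(d) = -3 + 37 = 34)
t = 6*I*sqrt(662) (t = sqrt(34 - 23866) = sqrt(-23832) = 6*I*sqrt(662) ≈ 154.38*I)
-17774/29029 - 39126/t = -17774/29029 - 39126*(-I*sqrt(662)/3972) = -17774*1/29029 - (-6521)*I*sqrt(662)/662 = -17774/29029 + 6521*I*sqrt(662)/662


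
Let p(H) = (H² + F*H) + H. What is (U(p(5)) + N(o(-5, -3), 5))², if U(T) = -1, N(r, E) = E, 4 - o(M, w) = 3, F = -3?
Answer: 16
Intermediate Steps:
o(M, w) = 1 (o(M, w) = 4 - 1*3 = 4 - 3 = 1)
p(H) = H² - 2*H (p(H) = (H² - 3*H) + H = H² - 2*H)
(U(p(5)) + N(o(-5, -3), 5))² = (-1 + 5)² = 4² = 16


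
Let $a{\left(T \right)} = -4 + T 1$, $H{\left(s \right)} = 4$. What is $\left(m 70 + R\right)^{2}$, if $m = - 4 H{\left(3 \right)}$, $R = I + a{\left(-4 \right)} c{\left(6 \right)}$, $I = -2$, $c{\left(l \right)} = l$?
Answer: $1368900$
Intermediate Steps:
$a{\left(T \right)} = -4 + T$
$R = -50$ ($R = -2 + \left(-4 - 4\right) 6 = -2 - 48 = -50$)
$m = -16$ ($m = \left(-4\right) 4 = -16$)
$\left(m 70 + R\right)^{2} = \left(\left(-16\right) 70 - 50\right)^{2} = \left(-1120 - 50\right)^{2} = \left(-1170\right)^{2} = 1368900$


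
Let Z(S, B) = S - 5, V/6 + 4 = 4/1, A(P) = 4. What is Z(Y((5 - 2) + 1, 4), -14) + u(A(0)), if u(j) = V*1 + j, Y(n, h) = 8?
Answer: 7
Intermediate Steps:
V = 0 (V = -24 + 6*(4/1) = -24 + 6*(4*1) = -24 + 6*4 = -24 + 24 = 0)
u(j) = j (u(j) = 0*1 + j = 0 + j = j)
Z(S, B) = -5 + S
Z(Y((5 - 2) + 1, 4), -14) + u(A(0)) = (-5 + 8) + 4 = 3 + 4 = 7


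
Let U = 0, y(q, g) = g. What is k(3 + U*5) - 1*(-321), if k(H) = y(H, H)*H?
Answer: 330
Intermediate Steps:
k(H) = H**2 (k(H) = H*H = H**2)
k(3 + U*5) - 1*(-321) = (3 + 0*5)**2 - 1*(-321) = (3 + 0)**2 + 321 = 3**2 + 321 = 9 + 321 = 330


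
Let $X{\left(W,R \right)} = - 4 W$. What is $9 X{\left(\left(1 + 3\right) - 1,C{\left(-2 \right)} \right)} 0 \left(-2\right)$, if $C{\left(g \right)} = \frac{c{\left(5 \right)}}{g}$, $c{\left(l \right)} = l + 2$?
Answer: $0$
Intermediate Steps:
$c{\left(l \right)} = 2 + l$
$C{\left(g \right)} = \frac{7}{g}$ ($C{\left(g \right)} = \frac{2 + 5}{g} = \frac{7}{g}$)
$9 X{\left(\left(1 + 3\right) - 1,C{\left(-2 \right)} \right)} 0 \left(-2\right) = 9 - 4 \left(\left(1 + 3\right) - 1\right) 0 \left(-2\right) = 9 - 4 \left(4 - 1\right) 0 \left(-2\right) = 9 \left(-4\right) 3 \cdot 0 \left(-2\right) = 9 \left(-12\right) 0 \left(-2\right) = 9 \cdot 0 \left(-2\right) = 9 \cdot 0 = 0$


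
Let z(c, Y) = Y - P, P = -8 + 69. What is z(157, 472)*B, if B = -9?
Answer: -3699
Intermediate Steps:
P = 61
z(c, Y) = -61 + Y (z(c, Y) = Y - 1*61 = Y - 61 = -61 + Y)
z(157, 472)*B = (-61 + 472)*(-9) = 411*(-9) = -3699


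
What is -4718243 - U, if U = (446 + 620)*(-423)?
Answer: -4267325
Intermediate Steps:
U = -450918 (U = 1066*(-423) = -450918)
-4718243 - U = -4718243 - 1*(-450918) = -4718243 + 450918 = -4267325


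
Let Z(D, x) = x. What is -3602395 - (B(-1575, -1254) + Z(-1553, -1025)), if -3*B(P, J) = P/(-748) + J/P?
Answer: -4242772857461/1178100 ≈ -3.6014e+6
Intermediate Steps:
B(P, J) = P/2244 - J/(3*P) (B(P, J) = -(P/(-748) + J/P)/3 = -(P*(-1/748) + J/P)/3 = -(-P/748 + J/P)/3 = P/2244 - J/(3*P))
-3602395 - (B(-1575, -1254) + Z(-1553, -1025)) = -3602395 - (((1/2244)*(-1575) - 1/3*(-1254)/(-1575)) - 1025) = -3602395 - ((-525/748 - 1/3*(-1254)*(-1/1575)) - 1025) = -3602395 - ((-525/748 - 418/1575) - 1025) = -3602395 - (-1139539/1178100 - 1025) = -3602395 - 1*(-1208692039/1178100) = -3602395 + 1208692039/1178100 = -4242772857461/1178100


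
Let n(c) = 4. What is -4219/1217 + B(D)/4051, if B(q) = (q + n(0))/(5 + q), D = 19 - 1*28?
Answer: -68358591/19720268 ≈ -3.4664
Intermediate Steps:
D = -9 (D = 19 - 28 = -9)
B(q) = (4 + q)/(5 + q) (B(q) = (q + 4)/(5 + q) = (4 + q)/(5 + q))
-4219/1217 + B(D)/4051 = -4219/1217 + ((4 - 9)/(5 - 9))/4051 = -4219*1/1217 + (-5/(-4))*(1/4051) = -4219/1217 - ¼*(-5)*(1/4051) = -4219/1217 + (5/4)*(1/4051) = -4219/1217 + 5/16204 = -68358591/19720268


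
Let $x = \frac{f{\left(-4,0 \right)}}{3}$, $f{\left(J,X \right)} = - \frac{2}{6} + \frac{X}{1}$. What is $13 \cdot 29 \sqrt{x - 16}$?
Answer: $\frac{377 i \sqrt{145}}{3} \approx 1513.2 i$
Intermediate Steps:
$f{\left(J,X \right)} = - \frac{1}{3} + X$ ($f{\left(J,X \right)} = \left(-2\right) \frac{1}{6} + X 1 = - \frac{1}{3} + X$)
$x = - \frac{1}{9}$ ($x = \frac{- \frac{1}{3} + 0}{3} = \left(- \frac{1}{3}\right) \frac{1}{3} = - \frac{1}{9} \approx -0.11111$)
$13 \cdot 29 \sqrt{x - 16} = 13 \cdot 29 \sqrt{- \frac{1}{9} - 16} = 377 \sqrt{- \frac{145}{9}} = 377 \frac{i \sqrt{145}}{3} = \frac{377 i \sqrt{145}}{3}$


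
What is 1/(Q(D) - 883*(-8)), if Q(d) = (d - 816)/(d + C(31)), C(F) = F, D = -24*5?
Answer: 89/629632 ≈ 0.00014135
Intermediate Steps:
D = -120
Q(d) = (-816 + d)/(31 + d) (Q(d) = (d - 816)/(d + 31) = (-816 + d)/(31 + d))
1/(Q(D) - 883*(-8)) = 1/((-816 - 120)/(31 - 120) - 883*(-8)) = 1/(-936/(-89) + 7064) = 1/(-1/89*(-936) + 7064) = 1/(936/89 + 7064) = 1/(629632/89) = 89/629632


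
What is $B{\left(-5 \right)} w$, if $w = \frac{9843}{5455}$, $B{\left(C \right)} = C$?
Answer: $- \frac{9843}{1091} \approx -9.022$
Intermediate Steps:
$w = \frac{9843}{5455}$ ($w = 9843 \cdot \frac{1}{5455} = \frac{9843}{5455} \approx 1.8044$)
$B{\left(-5 \right)} w = \left(-5\right) \frac{9843}{5455} = - \frac{9843}{1091}$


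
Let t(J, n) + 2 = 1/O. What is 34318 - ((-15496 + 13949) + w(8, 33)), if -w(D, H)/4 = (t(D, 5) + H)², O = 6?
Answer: 357754/9 ≈ 39750.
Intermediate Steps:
t(J, n) = -11/6 (t(J, n) = -2 + 1/6 = -2 + ⅙ = -11/6)
w(D, H) = -4*(-11/6 + H)²
34318 - ((-15496 + 13949) + w(8, 33)) = 34318 - ((-15496 + 13949) - (-11 + 6*33)²/9) = 34318 - (-1547 - (-11 + 198)²/9) = 34318 - (-1547 - ⅑*187²) = 34318 - (-1547 - ⅑*34969) = 34318 - (-1547 - 34969/9) = 34318 - 1*(-48892/9) = 34318 + 48892/9 = 357754/9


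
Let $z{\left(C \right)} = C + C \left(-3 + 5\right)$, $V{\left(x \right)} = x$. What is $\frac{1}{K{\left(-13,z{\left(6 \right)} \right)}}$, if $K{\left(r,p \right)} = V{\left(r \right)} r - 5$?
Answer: $\frac{1}{164} \approx 0.0060976$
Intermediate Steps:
$z{\left(C \right)} = 3 C$ ($z{\left(C \right)} = C + C 2 = C + 2 C = 3 C$)
$K{\left(r,p \right)} = -5 + r^{2}$ ($K{\left(r,p \right)} = r r - 5 = r^{2} - 5 = -5 + r^{2}$)
$\frac{1}{K{\left(-13,z{\left(6 \right)} \right)}} = \frac{1}{-5 + \left(-13\right)^{2}} = \frac{1}{-5 + 169} = \frac{1}{164}$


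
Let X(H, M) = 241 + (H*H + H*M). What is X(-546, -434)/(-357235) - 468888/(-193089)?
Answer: 21379536037/22992716305 ≈ 0.92984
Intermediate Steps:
X(H, M) = 241 + H**2 + H*M (X(H, M) = 241 + (H**2 + H*M) = 241 + H**2 + H*M)
X(-546, -434)/(-357235) - 468888/(-193089) = (241 + (-546)**2 - 546*(-434))/(-357235) - 468888/(-193089) = (241 + 298116 + 236964)*(-1/357235) - 468888*(-1/193089) = 535321*(-1/357235) + 156296/64363 = -535321/357235 + 156296/64363 = 21379536037/22992716305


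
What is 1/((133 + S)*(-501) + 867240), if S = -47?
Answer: 1/824154 ≈ 1.2134e-6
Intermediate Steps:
1/((133 + S)*(-501) + 867240) = 1/((133 - 47)*(-501) + 867240) = 1/(86*(-501) + 867240) = 1/(-43086 + 867240) = 1/824154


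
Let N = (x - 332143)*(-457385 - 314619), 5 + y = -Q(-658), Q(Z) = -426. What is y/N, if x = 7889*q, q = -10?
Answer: 421/317319120132 ≈ 1.3267e-9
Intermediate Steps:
x = -78890 (x = 7889*(-10) = -78890)
y = 421 (y = -5 - 1*(-426) = -5 + 426 = 421)
N = 317319120132 (N = (-78890 - 332143)*(-457385 - 314619) = -411033*(-772004) = 317319120132)
y/N = 421/317319120132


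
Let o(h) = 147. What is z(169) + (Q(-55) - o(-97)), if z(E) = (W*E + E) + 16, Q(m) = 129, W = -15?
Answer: -2368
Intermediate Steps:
z(E) = 16 - 14*E (z(E) = (-15*E + E) + 16 = -14*E + 16 = 16 - 14*E)
z(169) + (Q(-55) - o(-97)) = (16 - 14*169) + (129 - 1*147) = (16 - 2366) + (129 - 147) = -2350 - 18 = -2368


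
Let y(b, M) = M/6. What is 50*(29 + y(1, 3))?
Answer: 1475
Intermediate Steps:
y(b, M) = M/6 (y(b, M) = M*(1/6) = M/6)
50*(29 + y(1, 3)) = 50*(29 + (1/6)*3) = 50*(29 + 1/2) = 50*(59/2) = 1475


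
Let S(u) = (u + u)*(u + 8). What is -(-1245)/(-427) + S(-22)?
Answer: 261787/427 ≈ 613.08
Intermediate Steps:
S(u) = 2*u*(8 + u) (S(u) = (2*u)*(8 + u) = 2*u*(8 + u))
-(-1245)/(-427) + S(-22) = -(-1245)/(-427) + 2*(-22)*(8 - 22) = -(-1245)*(-1)/427 + 2*(-22)*(-14) = -5*249/427 + 616 = -1245/427 + 616 = 261787/427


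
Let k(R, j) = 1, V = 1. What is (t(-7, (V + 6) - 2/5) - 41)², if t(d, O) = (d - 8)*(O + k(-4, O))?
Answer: 24025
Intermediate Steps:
t(d, O) = (1 + O)*(-8 + d) (t(d, O) = (d - 8)*(O + 1) = (-8 + d)*(1 + O) = (1 + O)*(-8 + d))
(t(-7, (V + 6) - 2/5) - 41)² = ((-8 - 7 - 8*((1 + 6) - 2/5) + ((1 + 6) - 2/5)*(-7)) - 41)² = ((-8 - 7 - 8*(7 - 2*⅕) + (7 - 2*⅕)*(-7)) - 41)² = ((-8 - 7 - 8*(7 - ⅖) + (7 - ⅖)*(-7)) - 41)² = ((-8 - 7 - 8*33/5 + (33/5)*(-7)) - 41)² = ((-8 - 7 - 264/5 - 231/5) - 41)² = (-114 - 41)² = (-155)² = 24025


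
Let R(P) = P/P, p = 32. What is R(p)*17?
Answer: 17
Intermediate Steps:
R(P) = 1
R(p)*17 = 1*17 = 17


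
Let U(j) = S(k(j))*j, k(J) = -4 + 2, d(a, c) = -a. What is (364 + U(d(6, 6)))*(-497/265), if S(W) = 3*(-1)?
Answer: -189854/265 ≈ -716.43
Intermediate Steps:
k(J) = -2
S(W) = -3
U(j) = -3*j
(364 + U(d(6, 6)))*(-497/265) = (364 - (-3)*6)*(-497/265) = (364 - 3*(-6))*(-497*1/265) = (364 + 18)*(-497/265) = 382*(-497/265) = -189854/265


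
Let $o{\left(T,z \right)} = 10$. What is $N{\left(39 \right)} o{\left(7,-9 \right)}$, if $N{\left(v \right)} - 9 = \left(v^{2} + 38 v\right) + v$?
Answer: $30510$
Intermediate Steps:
$N{\left(v \right)} = 9 + v^{2} + 39 v$ ($N{\left(v \right)} = 9 + \left(\left(v^{2} + 38 v\right) + v\right) = 9 + \left(v^{2} + 39 v\right) = 9 + v^{2} + 39 v$)
$N{\left(39 \right)} o{\left(7,-9 \right)} = \left(9 + 39^{2} + 39 \cdot 39\right) 10 = \left(9 + 1521 + 1521\right) 10 = 3051 \cdot 10 = 30510$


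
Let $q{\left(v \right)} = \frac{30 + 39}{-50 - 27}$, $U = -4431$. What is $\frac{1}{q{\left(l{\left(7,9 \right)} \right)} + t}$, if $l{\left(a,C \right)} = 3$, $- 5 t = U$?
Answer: $\frac{385}{340842} \approx 0.0011296$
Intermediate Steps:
$t = \frac{4431}{5}$ ($t = \left(- \frac{1}{5}\right) \left(-4431\right) = \frac{4431}{5} \approx 886.2$)
$q{\left(v \right)} = - \frac{69}{77}$ ($q{\left(v \right)} = \frac{69}{-77} = 69 \left(- \frac{1}{77}\right) = - \frac{69}{77}$)
$\frac{1}{q{\left(l{\left(7,9 \right)} \right)} + t} = \frac{1}{- \frac{69}{77} + \frac{4431}{5}} = \frac{1}{\frac{340842}{385}} = \frac{385}{340842}$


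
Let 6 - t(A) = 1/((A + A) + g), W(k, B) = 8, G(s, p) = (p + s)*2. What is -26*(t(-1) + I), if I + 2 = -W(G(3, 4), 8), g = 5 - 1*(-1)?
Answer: 221/2 ≈ 110.50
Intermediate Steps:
G(s, p) = 2*p + 2*s
g = 6 (g = 5 + 1 = 6)
I = -10 (I = -2 - 1*8 = -2 - 8 = -10)
t(A) = 6 - 1/(6 + 2*A) (t(A) = 6 - 1/((A + A) + 6) = 6 - 1/(2*A + 6) = 6 - 1/(6 + 2*A))
-26*(t(-1) + I) = -26*((35 + 12*(-1))/(2*(3 - 1)) - 10) = -26*((½)*(35 - 12)/2 - 10) = -26*((½)*(½)*23 - 10) = -26*(23/4 - 10) = -26*(-17/4) = 221/2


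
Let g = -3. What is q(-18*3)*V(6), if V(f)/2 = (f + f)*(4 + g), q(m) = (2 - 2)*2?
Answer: 0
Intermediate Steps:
q(m) = 0 (q(m) = 0*2 = 0)
V(f) = 4*f (V(f) = 2*((f + f)*(4 - 3)) = 2*((2*f)*1) = 2*(2*f) = 4*f)
q(-18*3)*V(6) = 0*(4*6) = 0*24 = 0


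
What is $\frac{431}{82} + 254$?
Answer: $\frac{21259}{82} \approx 259.26$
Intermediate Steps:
$\frac{431}{82} + 254 = \frac{21259}{82}$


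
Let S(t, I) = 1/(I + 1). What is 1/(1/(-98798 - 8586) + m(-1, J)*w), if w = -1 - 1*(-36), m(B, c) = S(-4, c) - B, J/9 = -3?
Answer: 1395992/46980487 ≈ 0.029714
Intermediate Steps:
J = -27 (J = 9*(-3) = -27)
S(t, I) = 1/(1 + I)
m(B, c) = 1/(1 + c) - B
w = 35 (w = -1 + 36 = 35)
1/(1/(-98798 - 8586) + m(-1, J)*w) = 1/(1/(-98798 - 8586) + ((1 - 1*(-1)*(1 - 27))/(1 - 27))*35) = 1/(1/(-107384) + ((1 - 1*(-1)*(-26))/(-26))*35) = 1/(-1/107384 - (1 - 26)/26*35) = 1/(-1/107384 - 1/26*(-25)*35) = 1/(-1/107384 + (25/26)*35) = 1/(-1/107384 + 875/26) = 1/(46980487/1395992) = 1395992/46980487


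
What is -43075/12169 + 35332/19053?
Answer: -5352779/3176109 ≈ -1.6853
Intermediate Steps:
-43075/12169 + 35332/19053 = -43075*1/12169 + 35332*(1/19053) = -43075/12169 + 484/261 = -5352779/3176109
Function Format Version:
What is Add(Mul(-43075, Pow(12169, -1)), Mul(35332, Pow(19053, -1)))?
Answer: Rational(-5352779, 3176109) ≈ -1.6853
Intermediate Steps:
Add(Mul(-43075, Pow(12169, -1)), Mul(35332, Pow(19053, -1))) = Add(Mul(-43075, Rational(1, 12169)), Mul(35332, Rational(1, 19053))) = Add(Rational(-43075, 12169), Rational(484, 261)) = Rational(-5352779, 3176109)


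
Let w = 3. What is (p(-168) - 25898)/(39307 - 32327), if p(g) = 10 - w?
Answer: -25891/6980 ≈ -3.7093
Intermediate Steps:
p(g) = 7 (p(g) = 10 - 1*3 = 10 - 3 = 7)
(p(-168) - 25898)/(39307 - 32327) = (7 - 25898)/(39307 - 32327) = -25891/6980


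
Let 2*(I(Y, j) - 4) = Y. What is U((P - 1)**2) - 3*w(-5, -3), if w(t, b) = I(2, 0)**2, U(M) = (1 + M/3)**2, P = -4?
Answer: 109/9 ≈ 12.111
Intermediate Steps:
I(Y, j) = 4 + Y/2
U(M) = (1 + M/3)**2 (U(M) = (1 + M*(1/3))**2 = (1 + M/3)**2)
w(t, b) = 25 (w(t, b) = (4 + (1/2)*2)**2 = (4 + 1)**2 = 5**2 = 25)
U((P - 1)**2) - 3*w(-5, -3) = (3 + (-4 - 1)**2)**2/9 - 3*25 = (3 + (-5)**2)**2/9 - 75 = (3 + 25)**2/9 - 75 = (1/9)*28**2 - 75 = (1/9)*784 - 75 = 784/9 - 75 = 109/9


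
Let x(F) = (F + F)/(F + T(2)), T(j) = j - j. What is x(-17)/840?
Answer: 1/420 ≈ 0.0023810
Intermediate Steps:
T(j) = 0
x(F) = 2 (x(F) = (F + F)/(F + 0) = (2*F)/F = 2)
x(-17)/840 = 2/840 = 2*(1/840) = 1/420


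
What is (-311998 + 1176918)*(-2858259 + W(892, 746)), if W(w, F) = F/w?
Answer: -551292717156860/223 ≈ -2.4722e+12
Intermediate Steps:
(-311998 + 1176918)*(-2858259 + W(892, 746)) = (-311998 + 1176918)*(-2858259 + 746/892) = 864920*(-2858259 + 746*(1/892)) = 864920*(-2858259 + 373/446) = 864920*(-1274783141/446) = -551292717156860/223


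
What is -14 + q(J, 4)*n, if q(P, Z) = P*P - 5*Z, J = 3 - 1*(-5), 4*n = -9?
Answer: -113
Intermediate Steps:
n = -9/4 (n = (¼)*(-9) = -9/4 ≈ -2.2500)
J = 8 (J = 3 + 5 = 8)
q(P, Z) = P² - 5*Z
-14 + q(J, 4)*n = -14 + (8² - 5*4)*(-9/4) = -14 + (64 - 20)*(-9/4) = -14 + 44*(-9/4) = -14 - 99 = -113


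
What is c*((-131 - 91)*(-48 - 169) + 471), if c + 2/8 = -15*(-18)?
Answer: 52487955/4 ≈ 1.3122e+7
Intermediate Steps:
c = 1079/4 (c = -¼ - 15*(-18) = -¼ + 270 = 1079/4 ≈ 269.75)
c*((-131 - 91)*(-48 - 169) + 471) = 1079*((-131 - 91)*(-48 - 169) + 471)/4 = 1079*(-222*(-217) + 471)/4 = 1079*(48174 + 471)/4 = (1079/4)*48645 = 52487955/4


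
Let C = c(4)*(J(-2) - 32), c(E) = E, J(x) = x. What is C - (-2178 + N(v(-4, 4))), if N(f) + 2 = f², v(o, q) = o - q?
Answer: 1980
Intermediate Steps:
N(f) = -2 + f²
C = -136 (C = 4*(-2 - 32) = 4*(-34) = -136)
C - (-2178 + N(v(-4, 4))) = -136 - (-2178 + (-2 + (-4 - 1*4)²)) = -136 - (-2178 + (-2 + (-4 - 4)²)) = -136 - (-2178 + (-2 + (-8)²)) = -136 - (-2178 + (-2 + 64)) = -136 - (-2178 + 62) = -136 - 1*(-2116) = -136 + 2116 = 1980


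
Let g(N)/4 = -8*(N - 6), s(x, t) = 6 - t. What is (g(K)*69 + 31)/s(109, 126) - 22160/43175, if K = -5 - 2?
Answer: -49731713/207240 ≈ -239.97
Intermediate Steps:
K = -7
g(N) = 192 - 32*N (g(N) = 4*(-8*(N - 6)) = 4*(-8*(-6 + N)) = 4*(48 - 8*N) = 192 - 32*N)
(g(K)*69 + 31)/s(109, 126) - 22160/43175 = ((192 - 32*(-7))*69 + 31)/(6 - 1*126) - 22160/43175 = ((192 + 224)*69 + 31)/(6 - 126) - 22160*1/43175 = (416*69 + 31)/(-120) - 4432/8635 = (28704 + 31)*(-1/120) - 4432/8635 = 28735*(-1/120) - 4432/8635 = -5747/24 - 4432/8635 = -49731713/207240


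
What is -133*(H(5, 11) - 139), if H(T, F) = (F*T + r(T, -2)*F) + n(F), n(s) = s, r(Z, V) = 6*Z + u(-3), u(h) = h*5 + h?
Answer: -7847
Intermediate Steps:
u(h) = 6*h (u(h) = 5*h + h = 6*h)
r(Z, V) = -18 + 6*Z (r(Z, V) = 6*Z + 6*(-3) = 6*Z - 18 = -18 + 6*Z)
H(T, F) = F + F*T + F*(-18 + 6*T) (H(T, F) = (F*T + (-18 + 6*T)*F) + F = (F*T + F*(-18 + 6*T)) + F = F + F*T + F*(-18 + 6*T))
-133*(H(5, 11) - 139) = -133*(11*(-17 + 7*5) - 139) = -133*(11*(-17 + 35) - 139) = -133*(11*18 - 139) = -133*(198 - 139) = -133*59 = -7847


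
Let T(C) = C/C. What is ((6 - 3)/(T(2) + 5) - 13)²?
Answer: 625/4 ≈ 156.25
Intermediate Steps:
T(C) = 1
((6 - 3)/(T(2) + 5) - 13)² = ((6 - 3)/(1 + 5) - 13)² = (3/6 - 13)² = (3*(⅙) - 13)² = (½ - 13)² = (-25/2)² = 625/4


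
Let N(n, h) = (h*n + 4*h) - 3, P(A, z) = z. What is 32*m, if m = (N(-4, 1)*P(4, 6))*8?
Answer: -4608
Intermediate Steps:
N(n, h) = -3 + 4*h + h*n (N(n, h) = (4*h + h*n) - 3 = -3 + 4*h + h*n)
m = -144 (m = ((-3 + 4*1 + 1*(-4))*6)*8 = ((-3 + 4 - 4)*6)*8 = -3*6*8 = -18*8 = -144)
32*m = 32*(-144) = -4608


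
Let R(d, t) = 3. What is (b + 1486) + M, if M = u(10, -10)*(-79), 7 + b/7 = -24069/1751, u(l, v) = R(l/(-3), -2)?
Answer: 1932717/1751 ≈ 1103.8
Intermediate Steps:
u(l, v) = 3
b = -254282/1751 (b = -49 + 7*(-24069/1751) = -49 - 168483/1751 = -254282/1751 ≈ -145.22)
M = -237 (M = 3*(-79) = -237)
(b + 1486) + M = (-254282/1751 + 1486) - 237 = 2347704/1751 - 237 = 1932717/1751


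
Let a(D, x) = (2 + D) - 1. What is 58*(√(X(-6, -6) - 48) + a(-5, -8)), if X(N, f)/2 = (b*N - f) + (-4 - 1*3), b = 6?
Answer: -232 + 58*I*√122 ≈ -232.0 + 640.63*I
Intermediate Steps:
X(N, f) = -14 - 2*f + 12*N (X(N, f) = 2*((6*N - f) + (-4 - 1*3)) = 2*((-f + 6*N) + (-4 - 3)) = 2*((-f + 6*N) - 7) = 2*(-7 - f + 6*N) = -14 - 2*f + 12*N)
a(D, x) = 1 + D
58*(√(X(-6, -6) - 48) + a(-5, -8)) = 58*(√((-14 - 2*(-6) + 12*(-6)) - 48) + (1 - 5)) = 58*(√((-14 + 12 - 72) - 48) - 4) = 58*(√(-74 - 48) - 4) = 58*(√(-122) - 4) = 58*(I*√122 - 4) = 58*(-4 + I*√122) = -232 + 58*I*√122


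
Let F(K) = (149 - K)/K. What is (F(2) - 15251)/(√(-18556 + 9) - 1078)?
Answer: 16361345/1180631 + 30355*I*√18547/2361262 ≈ 13.858 + 1.7507*I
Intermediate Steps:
F(K) = (149 - K)/K
(F(2) - 15251)/(√(-18556 + 9) - 1078) = ((149 - 1*2)/2 - 15251)/(√(-18556 + 9) - 1078) = ((149 - 2)/2 - 15251)/(√(-18547) - 1078) = ((½)*147 - 15251)/(I*√18547 - 1078) = (147/2 - 15251)/(-1078 + I*√18547) = -30355/(2*(-1078 + I*√18547))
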